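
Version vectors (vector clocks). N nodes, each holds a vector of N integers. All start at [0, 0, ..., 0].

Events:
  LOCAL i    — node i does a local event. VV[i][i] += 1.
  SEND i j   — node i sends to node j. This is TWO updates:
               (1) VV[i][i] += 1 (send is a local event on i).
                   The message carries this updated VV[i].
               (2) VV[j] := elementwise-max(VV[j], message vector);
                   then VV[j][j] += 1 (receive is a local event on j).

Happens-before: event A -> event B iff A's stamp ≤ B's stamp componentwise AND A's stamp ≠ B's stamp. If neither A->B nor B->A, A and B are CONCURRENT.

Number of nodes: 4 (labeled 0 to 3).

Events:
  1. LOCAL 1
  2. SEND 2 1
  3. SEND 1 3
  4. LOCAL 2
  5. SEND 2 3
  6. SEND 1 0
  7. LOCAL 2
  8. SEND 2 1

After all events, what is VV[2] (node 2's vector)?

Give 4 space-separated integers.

Answer: 0 0 5 0

Derivation:
Initial: VV[0]=[0, 0, 0, 0]
Initial: VV[1]=[0, 0, 0, 0]
Initial: VV[2]=[0, 0, 0, 0]
Initial: VV[3]=[0, 0, 0, 0]
Event 1: LOCAL 1: VV[1][1]++ -> VV[1]=[0, 1, 0, 0]
Event 2: SEND 2->1: VV[2][2]++ -> VV[2]=[0, 0, 1, 0], msg_vec=[0, 0, 1, 0]; VV[1]=max(VV[1],msg_vec) then VV[1][1]++ -> VV[1]=[0, 2, 1, 0]
Event 3: SEND 1->3: VV[1][1]++ -> VV[1]=[0, 3, 1, 0], msg_vec=[0, 3, 1, 0]; VV[3]=max(VV[3],msg_vec) then VV[3][3]++ -> VV[3]=[0, 3, 1, 1]
Event 4: LOCAL 2: VV[2][2]++ -> VV[2]=[0, 0, 2, 0]
Event 5: SEND 2->3: VV[2][2]++ -> VV[2]=[0, 0, 3, 0], msg_vec=[0, 0, 3, 0]; VV[3]=max(VV[3],msg_vec) then VV[3][3]++ -> VV[3]=[0, 3, 3, 2]
Event 6: SEND 1->0: VV[1][1]++ -> VV[1]=[0, 4, 1, 0], msg_vec=[0, 4, 1, 0]; VV[0]=max(VV[0],msg_vec) then VV[0][0]++ -> VV[0]=[1, 4, 1, 0]
Event 7: LOCAL 2: VV[2][2]++ -> VV[2]=[0, 0, 4, 0]
Event 8: SEND 2->1: VV[2][2]++ -> VV[2]=[0, 0, 5, 0], msg_vec=[0, 0, 5, 0]; VV[1]=max(VV[1],msg_vec) then VV[1][1]++ -> VV[1]=[0, 5, 5, 0]
Final vectors: VV[0]=[1, 4, 1, 0]; VV[1]=[0, 5, 5, 0]; VV[2]=[0, 0, 5, 0]; VV[3]=[0, 3, 3, 2]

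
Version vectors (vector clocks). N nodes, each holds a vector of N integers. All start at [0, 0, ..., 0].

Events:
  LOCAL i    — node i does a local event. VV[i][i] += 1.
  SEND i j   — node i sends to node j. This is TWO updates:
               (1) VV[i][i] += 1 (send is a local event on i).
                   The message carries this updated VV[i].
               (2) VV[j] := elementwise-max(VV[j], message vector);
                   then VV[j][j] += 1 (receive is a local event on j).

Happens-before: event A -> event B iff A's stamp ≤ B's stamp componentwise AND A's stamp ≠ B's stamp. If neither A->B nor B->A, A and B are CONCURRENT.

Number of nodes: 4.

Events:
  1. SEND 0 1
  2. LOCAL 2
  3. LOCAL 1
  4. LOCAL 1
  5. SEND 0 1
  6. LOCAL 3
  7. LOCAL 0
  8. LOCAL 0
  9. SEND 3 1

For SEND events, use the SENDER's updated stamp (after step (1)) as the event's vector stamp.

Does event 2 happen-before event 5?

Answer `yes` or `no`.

Answer: no

Derivation:
Initial: VV[0]=[0, 0, 0, 0]
Initial: VV[1]=[0, 0, 0, 0]
Initial: VV[2]=[0, 0, 0, 0]
Initial: VV[3]=[0, 0, 0, 0]
Event 1: SEND 0->1: VV[0][0]++ -> VV[0]=[1, 0, 0, 0], msg_vec=[1, 0, 0, 0]; VV[1]=max(VV[1],msg_vec) then VV[1][1]++ -> VV[1]=[1, 1, 0, 0]
Event 2: LOCAL 2: VV[2][2]++ -> VV[2]=[0, 0, 1, 0]
Event 3: LOCAL 1: VV[1][1]++ -> VV[1]=[1, 2, 0, 0]
Event 4: LOCAL 1: VV[1][1]++ -> VV[1]=[1, 3, 0, 0]
Event 5: SEND 0->1: VV[0][0]++ -> VV[0]=[2, 0, 0, 0], msg_vec=[2, 0, 0, 0]; VV[1]=max(VV[1],msg_vec) then VV[1][1]++ -> VV[1]=[2, 4, 0, 0]
Event 6: LOCAL 3: VV[3][3]++ -> VV[3]=[0, 0, 0, 1]
Event 7: LOCAL 0: VV[0][0]++ -> VV[0]=[3, 0, 0, 0]
Event 8: LOCAL 0: VV[0][0]++ -> VV[0]=[4, 0, 0, 0]
Event 9: SEND 3->1: VV[3][3]++ -> VV[3]=[0, 0, 0, 2], msg_vec=[0, 0, 0, 2]; VV[1]=max(VV[1],msg_vec) then VV[1][1]++ -> VV[1]=[2, 5, 0, 2]
Event 2 stamp: [0, 0, 1, 0]
Event 5 stamp: [2, 0, 0, 0]
[0, 0, 1, 0] <= [2, 0, 0, 0]? False. Equal? False. Happens-before: False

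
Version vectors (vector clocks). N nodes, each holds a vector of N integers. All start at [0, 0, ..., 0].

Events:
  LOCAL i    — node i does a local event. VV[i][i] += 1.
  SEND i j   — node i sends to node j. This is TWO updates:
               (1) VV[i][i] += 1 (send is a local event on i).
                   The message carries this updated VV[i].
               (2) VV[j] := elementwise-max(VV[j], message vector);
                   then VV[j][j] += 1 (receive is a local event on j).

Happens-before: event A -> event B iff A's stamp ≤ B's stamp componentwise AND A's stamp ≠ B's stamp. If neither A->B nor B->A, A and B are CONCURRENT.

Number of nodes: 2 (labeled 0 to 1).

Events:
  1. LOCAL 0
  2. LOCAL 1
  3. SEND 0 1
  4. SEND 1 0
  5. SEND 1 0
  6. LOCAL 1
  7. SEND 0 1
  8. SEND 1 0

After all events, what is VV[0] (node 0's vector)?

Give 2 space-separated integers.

Initial: VV[0]=[0, 0]
Initial: VV[1]=[0, 0]
Event 1: LOCAL 0: VV[0][0]++ -> VV[0]=[1, 0]
Event 2: LOCAL 1: VV[1][1]++ -> VV[1]=[0, 1]
Event 3: SEND 0->1: VV[0][0]++ -> VV[0]=[2, 0], msg_vec=[2, 0]; VV[1]=max(VV[1],msg_vec) then VV[1][1]++ -> VV[1]=[2, 2]
Event 4: SEND 1->0: VV[1][1]++ -> VV[1]=[2, 3], msg_vec=[2, 3]; VV[0]=max(VV[0],msg_vec) then VV[0][0]++ -> VV[0]=[3, 3]
Event 5: SEND 1->0: VV[1][1]++ -> VV[1]=[2, 4], msg_vec=[2, 4]; VV[0]=max(VV[0],msg_vec) then VV[0][0]++ -> VV[0]=[4, 4]
Event 6: LOCAL 1: VV[1][1]++ -> VV[1]=[2, 5]
Event 7: SEND 0->1: VV[0][0]++ -> VV[0]=[5, 4], msg_vec=[5, 4]; VV[1]=max(VV[1],msg_vec) then VV[1][1]++ -> VV[1]=[5, 6]
Event 8: SEND 1->0: VV[1][1]++ -> VV[1]=[5, 7], msg_vec=[5, 7]; VV[0]=max(VV[0],msg_vec) then VV[0][0]++ -> VV[0]=[6, 7]
Final vectors: VV[0]=[6, 7]; VV[1]=[5, 7]

Answer: 6 7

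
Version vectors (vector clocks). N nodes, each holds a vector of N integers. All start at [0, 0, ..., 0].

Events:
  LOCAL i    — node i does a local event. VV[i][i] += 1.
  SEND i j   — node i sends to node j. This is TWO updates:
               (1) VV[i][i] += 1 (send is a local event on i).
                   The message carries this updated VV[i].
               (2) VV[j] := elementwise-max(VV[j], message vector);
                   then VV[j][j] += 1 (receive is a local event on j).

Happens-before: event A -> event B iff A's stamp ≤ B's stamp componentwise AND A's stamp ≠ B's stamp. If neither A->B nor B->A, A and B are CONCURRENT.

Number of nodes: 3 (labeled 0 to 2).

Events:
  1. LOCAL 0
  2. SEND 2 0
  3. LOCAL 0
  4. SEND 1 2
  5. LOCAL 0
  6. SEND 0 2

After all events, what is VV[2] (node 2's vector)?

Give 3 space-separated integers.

Initial: VV[0]=[0, 0, 0]
Initial: VV[1]=[0, 0, 0]
Initial: VV[2]=[0, 0, 0]
Event 1: LOCAL 0: VV[0][0]++ -> VV[0]=[1, 0, 0]
Event 2: SEND 2->0: VV[2][2]++ -> VV[2]=[0, 0, 1], msg_vec=[0, 0, 1]; VV[0]=max(VV[0],msg_vec) then VV[0][0]++ -> VV[0]=[2, 0, 1]
Event 3: LOCAL 0: VV[0][0]++ -> VV[0]=[3, 0, 1]
Event 4: SEND 1->2: VV[1][1]++ -> VV[1]=[0, 1, 0], msg_vec=[0, 1, 0]; VV[2]=max(VV[2],msg_vec) then VV[2][2]++ -> VV[2]=[0, 1, 2]
Event 5: LOCAL 0: VV[0][0]++ -> VV[0]=[4, 0, 1]
Event 6: SEND 0->2: VV[0][0]++ -> VV[0]=[5, 0, 1], msg_vec=[5, 0, 1]; VV[2]=max(VV[2],msg_vec) then VV[2][2]++ -> VV[2]=[5, 1, 3]
Final vectors: VV[0]=[5, 0, 1]; VV[1]=[0, 1, 0]; VV[2]=[5, 1, 3]

Answer: 5 1 3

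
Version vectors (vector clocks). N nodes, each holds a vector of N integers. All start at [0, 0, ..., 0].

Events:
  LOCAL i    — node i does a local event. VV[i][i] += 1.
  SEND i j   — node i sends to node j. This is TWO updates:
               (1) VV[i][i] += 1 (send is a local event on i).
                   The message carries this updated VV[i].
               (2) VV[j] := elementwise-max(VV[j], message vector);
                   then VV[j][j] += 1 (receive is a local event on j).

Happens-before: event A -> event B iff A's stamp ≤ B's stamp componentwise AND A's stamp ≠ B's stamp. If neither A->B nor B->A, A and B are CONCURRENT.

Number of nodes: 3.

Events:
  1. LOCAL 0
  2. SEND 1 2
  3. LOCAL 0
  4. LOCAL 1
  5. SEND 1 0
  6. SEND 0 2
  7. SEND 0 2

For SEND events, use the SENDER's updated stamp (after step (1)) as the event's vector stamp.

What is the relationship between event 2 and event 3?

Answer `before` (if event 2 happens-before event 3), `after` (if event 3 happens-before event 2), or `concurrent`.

Initial: VV[0]=[0, 0, 0]
Initial: VV[1]=[0, 0, 0]
Initial: VV[2]=[0, 0, 0]
Event 1: LOCAL 0: VV[0][0]++ -> VV[0]=[1, 0, 0]
Event 2: SEND 1->2: VV[1][1]++ -> VV[1]=[0, 1, 0], msg_vec=[0, 1, 0]; VV[2]=max(VV[2],msg_vec) then VV[2][2]++ -> VV[2]=[0, 1, 1]
Event 3: LOCAL 0: VV[0][0]++ -> VV[0]=[2, 0, 0]
Event 4: LOCAL 1: VV[1][1]++ -> VV[1]=[0, 2, 0]
Event 5: SEND 1->0: VV[1][1]++ -> VV[1]=[0, 3, 0], msg_vec=[0, 3, 0]; VV[0]=max(VV[0],msg_vec) then VV[0][0]++ -> VV[0]=[3, 3, 0]
Event 6: SEND 0->2: VV[0][0]++ -> VV[0]=[4, 3, 0], msg_vec=[4, 3, 0]; VV[2]=max(VV[2],msg_vec) then VV[2][2]++ -> VV[2]=[4, 3, 2]
Event 7: SEND 0->2: VV[0][0]++ -> VV[0]=[5, 3, 0], msg_vec=[5, 3, 0]; VV[2]=max(VV[2],msg_vec) then VV[2][2]++ -> VV[2]=[5, 3, 3]
Event 2 stamp: [0, 1, 0]
Event 3 stamp: [2, 0, 0]
[0, 1, 0] <= [2, 0, 0]? False
[2, 0, 0] <= [0, 1, 0]? False
Relation: concurrent

Answer: concurrent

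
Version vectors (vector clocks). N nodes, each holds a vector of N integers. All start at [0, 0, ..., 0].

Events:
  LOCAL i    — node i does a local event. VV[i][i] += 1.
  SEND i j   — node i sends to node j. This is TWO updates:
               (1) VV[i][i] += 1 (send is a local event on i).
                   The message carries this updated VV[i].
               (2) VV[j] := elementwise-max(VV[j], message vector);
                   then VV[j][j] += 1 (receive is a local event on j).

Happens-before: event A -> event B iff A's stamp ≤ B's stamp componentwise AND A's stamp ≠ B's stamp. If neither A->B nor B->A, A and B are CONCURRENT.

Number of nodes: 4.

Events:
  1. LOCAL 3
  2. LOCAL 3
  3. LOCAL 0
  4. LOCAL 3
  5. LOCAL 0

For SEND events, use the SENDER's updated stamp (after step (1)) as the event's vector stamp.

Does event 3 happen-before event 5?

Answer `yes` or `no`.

Answer: yes

Derivation:
Initial: VV[0]=[0, 0, 0, 0]
Initial: VV[1]=[0, 0, 0, 0]
Initial: VV[2]=[0, 0, 0, 0]
Initial: VV[3]=[0, 0, 0, 0]
Event 1: LOCAL 3: VV[3][3]++ -> VV[3]=[0, 0, 0, 1]
Event 2: LOCAL 3: VV[3][3]++ -> VV[3]=[0, 0, 0, 2]
Event 3: LOCAL 0: VV[0][0]++ -> VV[0]=[1, 0, 0, 0]
Event 4: LOCAL 3: VV[3][3]++ -> VV[3]=[0, 0, 0, 3]
Event 5: LOCAL 0: VV[0][0]++ -> VV[0]=[2, 0, 0, 0]
Event 3 stamp: [1, 0, 0, 0]
Event 5 stamp: [2, 0, 0, 0]
[1, 0, 0, 0] <= [2, 0, 0, 0]? True. Equal? False. Happens-before: True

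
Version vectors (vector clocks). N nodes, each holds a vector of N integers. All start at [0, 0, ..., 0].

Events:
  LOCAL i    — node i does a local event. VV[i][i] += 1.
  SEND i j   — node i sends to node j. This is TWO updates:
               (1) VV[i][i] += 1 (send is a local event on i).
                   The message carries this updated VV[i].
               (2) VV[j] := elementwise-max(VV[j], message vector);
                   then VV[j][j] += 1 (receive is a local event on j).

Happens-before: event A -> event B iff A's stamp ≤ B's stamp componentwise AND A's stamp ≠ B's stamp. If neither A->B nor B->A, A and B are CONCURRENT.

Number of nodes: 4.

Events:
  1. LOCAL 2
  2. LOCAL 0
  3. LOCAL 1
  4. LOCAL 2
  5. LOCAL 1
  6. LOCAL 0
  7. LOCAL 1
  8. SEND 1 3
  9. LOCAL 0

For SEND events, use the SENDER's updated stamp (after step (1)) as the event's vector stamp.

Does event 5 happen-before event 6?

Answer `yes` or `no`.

Answer: no

Derivation:
Initial: VV[0]=[0, 0, 0, 0]
Initial: VV[1]=[0, 0, 0, 0]
Initial: VV[2]=[0, 0, 0, 0]
Initial: VV[3]=[0, 0, 0, 0]
Event 1: LOCAL 2: VV[2][2]++ -> VV[2]=[0, 0, 1, 0]
Event 2: LOCAL 0: VV[0][0]++ -> VV[0]=[1, 0, 0, 0]
Event 3: LOCAL 1: VV[1][1]++ -> VV[1]=[0, 1, 0, 0]
Event 4: LOCAL 2: VV[2][2]++ -> VV[2]=[0, 0, 2, 0]
Event 5: LOCAL 1: VV[1][1]++ -> VV[1]=[0, 2, 0, 0]
Event 6: LOCAL 0: VV[0][0]++ -> VV[0]=[2, 0, 0, 0]
Event 7: LOCAL 1: VV[1][1]++ -> VV[1]=[0, 3, 0, 0]
Event 8: SEND 1->3: VV[1][1]++ -> VV[1]=[0, 4, 0, 0], msg_vec=[0, 4, 0, 0]; VV[3]=max(VV[3],msg_vec) then VV[3][3]++ -> VV[3]=[0, 4, 0, 1]
Event 9: LOCAL 0: VV[0][0]++ -> VV[0]=[3, 0, 0, 0]
Event 5 stamp: [0, 2, 0, 0]
Event 6 stamp: [2, 0, 0, 0]
[0, 2, 0, 0] <= [2, 0, 0, 0]? False. Equal? False. Happens-before: False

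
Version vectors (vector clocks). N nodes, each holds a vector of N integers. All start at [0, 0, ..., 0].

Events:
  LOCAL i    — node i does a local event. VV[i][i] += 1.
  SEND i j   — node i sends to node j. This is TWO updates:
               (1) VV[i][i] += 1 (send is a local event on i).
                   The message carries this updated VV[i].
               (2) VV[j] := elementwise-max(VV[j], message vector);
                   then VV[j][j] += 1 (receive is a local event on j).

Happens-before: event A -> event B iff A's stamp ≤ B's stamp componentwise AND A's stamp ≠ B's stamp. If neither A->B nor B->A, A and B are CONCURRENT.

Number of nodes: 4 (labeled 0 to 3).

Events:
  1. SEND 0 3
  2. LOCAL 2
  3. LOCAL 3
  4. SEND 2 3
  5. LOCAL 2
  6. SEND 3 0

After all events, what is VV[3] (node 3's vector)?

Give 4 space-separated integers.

Initial: VV[0]=[0, 0, 0, 0]
Initial: VV[1]=[0, 0, 0, 0]
Initial: VV[2]=[0, 0, 0, 0]
Initial: VV[3]=[0, 0, 0, 0]
Event 1: SEND 0->3: VV[0][0]++ -> VV[0]=[1, 0, 0, 0], msg_vec=[1, 0, 0, 0]; VV[3]=max(VV[3],msg_vec) then VV[3][3]++ -> VV[3]=[1, 0, 0, 1]
Event 2: LOCAL 2: VV[2][2]++ -> VV[2]=[0, 0, 1, 0]
Event 3: LOCAL 3: VV[3][3]++ -> VV[3]=[1, 0, 0, 2]
Event 4: SEND 2->3: VV[2][2]++ -> VV[2]=[0, 0, 2, 0], msg_vec=[0, 0, 2, 0]; VV[3]=max(VV[3],msg_vec) then VV[3][3]++ -> VV[3]=[1, 0, 2, 3]
Event 5: LOCAL 2: VV[2][2]++ -> VV[2]=[0, 0, 3, 0]
Event 6: SEND 3->0: VV[3][3]++ -> VV[3]=[1, 0, 2, 4], msg_vec=[1, 0, 2, 4]; VV[0]=max(VV[0],msg_vec) then VV[0][0]++ -> VV[0]=[2, 0, 2, 4]
Final vectors: VV[0]=[2, 0, 2, 4]; VV[1]=[0, 0, 0, 0]; VV[2]=[0, 0, 3, 0]; VV[3]=[1, 0, 2, 4]

Answer: 1 0 2 4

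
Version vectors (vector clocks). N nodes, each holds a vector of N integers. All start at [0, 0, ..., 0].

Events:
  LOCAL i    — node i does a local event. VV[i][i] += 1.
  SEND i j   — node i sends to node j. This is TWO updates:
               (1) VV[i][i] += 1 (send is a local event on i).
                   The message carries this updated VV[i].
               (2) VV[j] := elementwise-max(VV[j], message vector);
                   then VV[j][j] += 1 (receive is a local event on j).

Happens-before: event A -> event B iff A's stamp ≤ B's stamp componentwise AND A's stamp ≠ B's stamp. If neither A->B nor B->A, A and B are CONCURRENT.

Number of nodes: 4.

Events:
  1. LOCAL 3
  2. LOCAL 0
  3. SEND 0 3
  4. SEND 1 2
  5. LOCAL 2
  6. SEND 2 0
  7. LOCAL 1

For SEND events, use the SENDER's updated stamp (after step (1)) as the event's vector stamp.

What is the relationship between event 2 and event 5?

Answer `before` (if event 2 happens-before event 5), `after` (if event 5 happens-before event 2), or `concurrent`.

Initial: VV[0]=[0, 0, 0, 0]
Initial: VV[1]=[0, 0, 0, 0]
Initial: VV[2]=[0, 0, 0, 0]
Initial: VV[3]=[0, 0, 0, 0]
Event 1: LOCAL 3: VV[3][3]++ -> VV[3]=[0, 0, 0, 1]
Event 2: LOCAL 0: VV[0][0]++ -> VV[0]=[1, 0, 0, 0]
Event 3: SEND 0->3: VV[0][0]++ -> VV[0]=[2, 0, 0, 0], msg_vec=[2, 0, 0, 0]; VV[3]=max(VV[3],msg_vec) then VV[3][3]++ -> VV[3]=[2, 0, 0, 2]
Event 4: SEND 1->2: VV[1][1]++ -> VV[1]=[0, 1, 0, 0], msg_vec=[0, 1, 0, 0]; VV[2]=max(VV[2],msg_vec) then VV[2][2]++ -> VV[2]=[0, 1, 1, 0]
Event 5: LOCAL 2: VV[2][2]++ -> VV[2]=[0, 1, 2, 0]
Event 6: SEND 2->0: VV[2][2]++ -> VV[2]=[0, 1, 3, 0], msg_vec=[0, 1, 3, 0]; VV[0]=max(VV[0],msg_vec) then VV[0][0]++ -> VV[0]=[3, 1, 3, 0]
Event 7: LOCAL 1: VV[1][1]++ -> VV[1]=[0, 2, 0, 0]
Event 2 stamp: [1, 0, 0, 0]
Event 5 stamp: [0, 1, 2, 0]
[1, 0, 0, 0] <= [0, 1, 2, 0]? False
[0, 1, 2, 0] <= [1, 0, 0, 0]? False
Relation: concurrent

Answer: concurrent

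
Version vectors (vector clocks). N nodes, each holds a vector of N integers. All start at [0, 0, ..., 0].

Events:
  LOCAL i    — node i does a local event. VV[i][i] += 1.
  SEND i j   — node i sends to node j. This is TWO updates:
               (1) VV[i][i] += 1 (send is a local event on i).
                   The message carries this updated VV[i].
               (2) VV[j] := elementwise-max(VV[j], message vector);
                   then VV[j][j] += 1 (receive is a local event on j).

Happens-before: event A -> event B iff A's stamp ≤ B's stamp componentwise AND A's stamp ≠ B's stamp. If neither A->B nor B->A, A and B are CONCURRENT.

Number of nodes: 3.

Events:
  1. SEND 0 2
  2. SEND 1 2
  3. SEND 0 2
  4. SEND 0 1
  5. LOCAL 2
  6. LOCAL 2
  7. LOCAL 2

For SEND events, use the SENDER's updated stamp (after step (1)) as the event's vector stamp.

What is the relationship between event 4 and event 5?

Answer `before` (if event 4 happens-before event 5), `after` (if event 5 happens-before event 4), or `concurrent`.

Initial: VV[0]=[0, 0, 0]
Initial: VV[1]=[0, 0, 0]
Initial: VV[2]=[0, 0, 0]
Event 1: SEND 0->2: VV[0][0]++ -> VV[0]=[1, 0, 0], msg_vec=[1, 0, 0]; VV[2]=max(VV[2],msg_vec) then VV[2][2]++ -> VV[2]=[1, 0, 1]
Event 2: SEND 1->2: VV[1][1]++ -> VV[1]=[0, 1, 0], msg_vec=[0, 1, 0]; VV[2]=max(VV[2],msg_vec) then VV[2][2]++ -> VV[2]=[1, 1, 2]
Event 3: SEND 0->2: VV[0][0]++ -> VV[0]=[2, 0, 0], msg_vec=[2, 0, 0]; VV[2]=max(VV[2],msg_vec) then VV[2][2]++ -> VV[2]=[2, 1, 3]
Event 4: SEND 0->1: VV[0][0]++ -> VV[0]=[3, 0, 0], msg_vec=[3, 0, 0]; VV[1]=max(VV[1],msg_vec) then VV[1][1]++ -> VV[1]=[3, 2, 0]
Event 5: LOCAL 2: VV[2][2]++ -> VV[2]=[2, 1, 4]
Event 6: LOCAL 2: VV[2][2]++ -> VV[2]=[2, 1, 5]
Event 7: LOCAL 2: VV[2][2]++ -> VV[2]=[2, 1, 6]
Event 4 stamp: [3, 0, 0]
Event 5 stamp: [2, 1, 4]
[3, 0, 0] <= [2, 1, 4]? False
[2, 1, 4] <= [3, 0, 0]? False
Relation: concurrent

Answer: concurrent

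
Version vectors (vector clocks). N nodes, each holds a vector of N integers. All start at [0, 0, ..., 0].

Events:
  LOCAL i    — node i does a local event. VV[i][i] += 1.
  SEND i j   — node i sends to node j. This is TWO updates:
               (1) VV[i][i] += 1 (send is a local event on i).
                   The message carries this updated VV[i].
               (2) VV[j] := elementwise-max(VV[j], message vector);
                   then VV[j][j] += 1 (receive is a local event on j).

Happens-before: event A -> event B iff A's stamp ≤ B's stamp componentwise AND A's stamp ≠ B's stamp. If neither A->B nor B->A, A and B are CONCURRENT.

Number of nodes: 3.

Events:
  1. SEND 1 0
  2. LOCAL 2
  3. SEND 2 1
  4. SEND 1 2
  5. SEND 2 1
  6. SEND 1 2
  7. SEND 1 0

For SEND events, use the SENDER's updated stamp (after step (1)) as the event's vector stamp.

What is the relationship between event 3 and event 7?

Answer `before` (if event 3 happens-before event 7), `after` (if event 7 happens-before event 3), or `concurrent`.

Initial: VV[0]=[0, 0, 0]
Initial: VV[1]=[0, 0, 0]
Initial: VV[2]=[0, 0, 0]
Event 1: SEND 1->0: VV[1][1]++ -> VV[1]=[0, 1, 0], msg_vec=[0, 1, 0]; VV[0]=max(VV[0],msg_vec) then VV[0][0]++ -> VV[0]=[1, 1, 0]
Event 2: LOCAL 2: VV[2][2]++ -> VV[2]=[0, 0, 1]
Event 3: SEND 2->1: VV[2][2]++ -> VV[2]=[0, 0, 2], msg_vec=[0, 0, 2]; VV[1]=max(VV[1],msg_vec) then VV[1][1]++ -> VV[1]=[0, 2, 2]
Event 4: SEND 1->2: VV[1][1]++ -> VV[1]=[0, 3, 2], msg_vec=[0, 3, 2]; VV[2]=max(VV[2],msg_vec) then VV[2][2]++ -> VV[2]=[0, 3, 3]
Event 5: SEND 2->1: VV[2][2]++ -> VV[2]=[0, 3, 4], msg_vec=[0, 3, 4]; VV[1]=max(VV[1],msg_vec) then VV[1][1]++ -> VV[1]=[0, 4, 4]
Event 6: SEND 1->2: VV[1][1]++ -> VV[1]=[0, 5, 4], msg_vec=[0, 5, 4]; VV[2]=max(VV[2],msg_vec) then VV[2][2]++ -> VV[2]=[0, 5, 5]
Event 7: SEND 1->0: VV[1][1]++ -> VV[1]=[0, 6, 4], msg_vec=[0, 6, 4]; VV[0]=max(VV[0],msg_vec) then VV[0][0]++ -> VV[0]=[2, 6, 4]
Event 3 stamp: [0, 0, 2]
Event 7 stamp: [0, 6, 4]
[0, 0, 2] <= [0, 6, 4]? True
[0, 6, 4] <= [0, 0, 2]? False
Relation: before

Answer: before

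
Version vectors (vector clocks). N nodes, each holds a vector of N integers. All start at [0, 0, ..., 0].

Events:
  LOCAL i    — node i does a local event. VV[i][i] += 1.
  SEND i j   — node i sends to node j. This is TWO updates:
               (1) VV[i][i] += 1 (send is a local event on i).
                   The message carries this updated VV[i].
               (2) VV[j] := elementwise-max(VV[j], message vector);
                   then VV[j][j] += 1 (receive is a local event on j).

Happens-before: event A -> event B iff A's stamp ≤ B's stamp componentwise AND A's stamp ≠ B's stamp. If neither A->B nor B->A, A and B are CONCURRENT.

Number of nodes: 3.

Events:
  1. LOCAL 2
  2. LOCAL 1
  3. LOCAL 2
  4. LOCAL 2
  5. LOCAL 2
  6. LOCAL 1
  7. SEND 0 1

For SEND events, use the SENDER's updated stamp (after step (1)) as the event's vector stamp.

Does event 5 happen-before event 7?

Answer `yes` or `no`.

Answer: no

Derivation:
Initial: VV[0]=[0, 0, 0]
Initial: VV[1]=[0, 0, 0]
Initial: VV[2]=[0, 0, 0]
Event 1: LOCAL 2: VV[2][2]++ -> VV[2]=[0, 0, 1]
Event 2: LOCAL 1: VV[1][1]++ -> VV[1]=[0, 1, 0]
Event 3: LOCAL 2: VV[2][2]++ -> VV[2]=[0, 0, 2]
Event 4: LOCAL 2: VV[2][2]++ -> VV[2]=[0, 0, 3]
Event 5: LOCAL 2: VV[2][2]++ -> VV[2]=[0, 0, 4]
Event 6: LOCAL 1: VV[1][1]++ -> VV[1]=[0, 2, 0]
Event 7: SEND 0->1: VV[0][0]++ -> VV[0]=[1, 0, 0], msg_vec=[1, 0, 0]; VV[1]=max(VV[1],msg_vec) then VV[1][1]++ -> VV[1]=[1, 3, 0]
Event 5 stamp: [0, 0, 4]
Event 7 stamp: [1, 0, 0]
[0, 0, 4] <= [1, 0, 0]? False. Equal? False. Happens-before: False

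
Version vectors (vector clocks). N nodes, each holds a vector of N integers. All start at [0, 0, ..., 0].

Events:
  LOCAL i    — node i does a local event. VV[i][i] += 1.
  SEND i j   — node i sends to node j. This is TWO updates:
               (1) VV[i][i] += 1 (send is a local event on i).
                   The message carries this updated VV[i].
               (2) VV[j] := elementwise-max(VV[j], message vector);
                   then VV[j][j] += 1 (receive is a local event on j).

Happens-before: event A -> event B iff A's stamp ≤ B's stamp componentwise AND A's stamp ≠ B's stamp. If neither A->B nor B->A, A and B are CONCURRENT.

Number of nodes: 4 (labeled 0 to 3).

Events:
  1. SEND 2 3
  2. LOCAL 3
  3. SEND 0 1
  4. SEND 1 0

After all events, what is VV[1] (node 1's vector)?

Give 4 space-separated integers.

Answer: 1 2 0 0

Derivation:
Initial: VV[0]=[0, 0, 0, 0]
Initial: VV[1]=[0, 0, 0, 0]
Initial: VV[2]=[0, 0, 0, 0]
Initial: VV[3]=[0, 0, 0, 0]
Event 1: SEND 2->3: VV[2][2]++ -> VV[2]=[0, 0, 1, 0], msg_vec=[0, 0, 1, 0]; VV[3]=max(VV[3],msg_vec) then VV[3][3]++ -> VV[3]=[0, 0, 1, 1]
Event 2: LOCAL 3: VV[3][3]++ -> VV[3]=[0, 0, 1, 2]
Event 3: SEND 0->1: VV[0][0]++ -> VV[0]=[1, 0, 0, 0], msg_vec=[1, 0, 0, 0]; VV[1]=max(VV[1],msg_vec) then VV[1][1]++ -> VV[1]=[1, 1, 0, 0]
Event 4: SEND 1->0: VV[1][1]++ -> VV[1]=[1, 2, 0, 0], msg_vec=[1, 2, 0, 0]; VV[0]=max(VV[0],msg_vec) then VV[0][0]++ -> VV[0]=[2, 2, 0, 0]
Final vectors: VV[0]=[2, 2, 0, 0]; VV[1]=[1, 2, 0, 0]; VV[2]=[0, 0, 1, 0]; VV[3]=[0, 0, 1, 2]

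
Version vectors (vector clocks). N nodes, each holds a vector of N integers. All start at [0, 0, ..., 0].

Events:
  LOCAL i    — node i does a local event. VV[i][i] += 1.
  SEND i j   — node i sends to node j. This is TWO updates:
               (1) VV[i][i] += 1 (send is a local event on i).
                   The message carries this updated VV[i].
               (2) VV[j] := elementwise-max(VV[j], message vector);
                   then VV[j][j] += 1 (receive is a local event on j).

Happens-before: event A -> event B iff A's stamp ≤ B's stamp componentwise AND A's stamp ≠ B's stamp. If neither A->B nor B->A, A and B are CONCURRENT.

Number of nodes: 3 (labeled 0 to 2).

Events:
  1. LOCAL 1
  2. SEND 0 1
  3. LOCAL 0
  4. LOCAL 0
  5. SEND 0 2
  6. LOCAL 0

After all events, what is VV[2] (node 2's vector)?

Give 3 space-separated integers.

Initial: VV[0]=[0, 0, 0]
Initial: VV[1]=[0, 0, 0]
Initial: VV[2]=[0, 0, 0]
Event 1: LOCAL 1: VV[1][1]++ -> VV[1]=[0, 1, 0]
Event 2: SEND 0->1: VV[0][0]++ -> VV[0]=[1, 0, 0], msg_vec=[1, 0, 0]; VV[1]=max(VV[1],msg_vec) then VV[1][1]++ -> VV[1]=[1, 2, 0]
Event 3: LOCAL 0: VV[0][0]++ -> VV[0]=[2, 0, 0]
Event 4: LOCAL 0: VV[0][0]++ -> VV[0]=[3, 0, 0]
Event 5: SEND 0->2: VV[0][0]++ -> VV[0]=[4, 0, 0], msg_vec=[4, 0, 0]; VV[2]=max(VV[2],msg_vec) then VV[2][2]++ -> VV[2]=[4, 0, 1]
Event 6: LOCAL 0: VV[0][0]++ -> VV[0]=[5, 0, 0]
Final vectors: VV[0]=[5, 0, 0]; VV[1]=[1, 2, 0]; VV[2]=[4, 0, 1]

Answer: 4 0 1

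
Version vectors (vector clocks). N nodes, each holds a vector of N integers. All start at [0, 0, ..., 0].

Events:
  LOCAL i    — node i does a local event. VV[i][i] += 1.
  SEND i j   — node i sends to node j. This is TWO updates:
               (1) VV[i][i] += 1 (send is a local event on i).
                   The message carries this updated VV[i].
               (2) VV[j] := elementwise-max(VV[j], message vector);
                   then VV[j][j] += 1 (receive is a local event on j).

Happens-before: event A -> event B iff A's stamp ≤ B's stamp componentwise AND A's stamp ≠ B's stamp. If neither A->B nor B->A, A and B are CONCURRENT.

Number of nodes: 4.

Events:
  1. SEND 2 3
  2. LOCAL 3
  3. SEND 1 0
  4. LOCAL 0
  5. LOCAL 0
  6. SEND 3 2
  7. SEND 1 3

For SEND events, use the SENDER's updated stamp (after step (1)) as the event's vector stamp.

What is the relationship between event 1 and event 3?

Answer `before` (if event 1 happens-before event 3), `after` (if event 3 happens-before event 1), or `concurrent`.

Initial: VV[0]=[0, 0, 0, 0]
Initial: VV[1]=[0, 0, 0, 0]
Initial: VV[2]=[0, 0, 0, 0]
Initial: VV[3]=[0, 0, 0, 0]
Event 1: SEND 2->3: VV[2][2]++ -> VV[2]=[0, 0, 1, 0], msg_vec=[0, 0, 1, 0]; VV[3]=max(VV[3],msg_vec) then VV[3][3]++ -> VV[3]=[0, 0, 1, 1]
Event 2: LOCAL 3: VV[3][3]++ -> VV[3]=[0, 0, 1, 2]
Event 3: SEND 1->0: VV[1][1]++ -> VV[1]=[0, 1, 0, 0], msg_vec=[0, 1, 0, 0]; VV[0]=max(VV[0],msg_vec) then VV[0][0]++ -> VV[0]=[1, 1, 0, 0]
Event 4: LOCAL 0: VV[0][0]++ -> VV[0]=[2, 1, 0, 0]
Event 5: LOCAL 0: VV[0][0]++ -> VV[0]=[3, 1, 0, 0]
Event 6: SEND 3->2: VV[3][3]++ -> VV[3]=[0, 0, 1, 3], msg_vec=[0, 0, 1, 3]; VV[2]=max(VV[2],msg_vec) then VV[2][2]++ -> VV[2]=[0, 0, 2, 3]
Event 7: SEND 1->3: VV[1][1]++ -> VV[1]=[0, 2, 0, 0], msg_vec=[0, 2, 0, 0]; VV[3]=max(VV[3],msg_vec) then VV[3][3]++ -> VV[3]=[0, 2, 1, 4]
Event 1 stamp: [0, 0, 1, 0]
Event 3 stamp: [0, 1, 0, 0]
[0, 0, 1, 0] <= [0, 1, 0, 0]? False
[0, 1, 0, 0] <= [0, 0, 1, 0]? False
Relation: concurrent

Answer: concurrent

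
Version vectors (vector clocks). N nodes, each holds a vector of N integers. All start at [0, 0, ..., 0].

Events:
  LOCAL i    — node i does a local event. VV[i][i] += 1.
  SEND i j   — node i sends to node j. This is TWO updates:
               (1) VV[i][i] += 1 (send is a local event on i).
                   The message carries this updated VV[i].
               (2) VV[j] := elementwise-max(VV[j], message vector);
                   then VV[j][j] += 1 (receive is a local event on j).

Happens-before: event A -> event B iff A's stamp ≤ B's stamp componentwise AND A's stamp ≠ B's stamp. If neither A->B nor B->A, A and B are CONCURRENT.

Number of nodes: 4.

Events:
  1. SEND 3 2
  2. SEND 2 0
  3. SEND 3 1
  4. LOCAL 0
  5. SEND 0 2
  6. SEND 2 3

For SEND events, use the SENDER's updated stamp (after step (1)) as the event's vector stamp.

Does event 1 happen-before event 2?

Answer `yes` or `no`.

Answer: yes

Derivation:
Initial: VV[0]=[0, 0, 0, 0]
Initial: VV[1]=[0, 0, 0, 0]
Initial: VV[2]=[0, 0, 0, 0]
Initial: VV[3]=[0, 0, 0, 0]
Event 1: SEND 3->2: VV[3][3]++ -> VV[3]=[0, 0, 0, 1], msg_vec=[0, 0, 0, 1]; VV[2]=max(VV[2],msg_vec) then VV[2][2]++ -> VV[2]=[0, 0, 1, 1]
Event 2: SEND 2->0: VV[2][2]++ -> VV[2]=[0, 0, 2, 1], msg_vec=[0, 0, 2, 1]; VV[0]=max(VV[0],msg_vec) then VV[0][0]++ -> VV[0]=[1, 0, 2, 1]
Event 3: SEND 3->1: VV[3][3]++ -> VV[3]=[0, 0, 0, 2], msg_vec=[0, 0, 0, 2]; VV[1]=max(VV[1],msg_vec) then VV[1][1]++ -> VV[1]=[0, 1, 0, 2]
Event 4: LOCAL 0: VV[0][0]++ -> VV[0]=[2, 0, 2, 1]
Event 5: SEND 0->2: VV[0][0]++ -> VV[0]=[3, 0, 2, 1], msg_vec=[3, 0, 2, 1]; VV[2]=max(VV[2],msg_vec) then VV[2][2]++ -> VV[2]=[3, 0, 3, 1]
Event 6: SEND 2->3: VV[2][2]++ -> VV[2]=[3, 0, 4, 1], msg_vec=[3, 0, 4, 1]; VV[3]=max(VV[3],msg_vec) then VV[3][3]++ -> VV[3]=[3, 0, 4, 3]
Event 1 stamp: [0, 0, 0, 1]
Event 2 stamp: [0, 0, 2, 1]
[0, 0, 0, 1] <= [0, 0, 2, 1]? True. Equal? False. Happens-before: True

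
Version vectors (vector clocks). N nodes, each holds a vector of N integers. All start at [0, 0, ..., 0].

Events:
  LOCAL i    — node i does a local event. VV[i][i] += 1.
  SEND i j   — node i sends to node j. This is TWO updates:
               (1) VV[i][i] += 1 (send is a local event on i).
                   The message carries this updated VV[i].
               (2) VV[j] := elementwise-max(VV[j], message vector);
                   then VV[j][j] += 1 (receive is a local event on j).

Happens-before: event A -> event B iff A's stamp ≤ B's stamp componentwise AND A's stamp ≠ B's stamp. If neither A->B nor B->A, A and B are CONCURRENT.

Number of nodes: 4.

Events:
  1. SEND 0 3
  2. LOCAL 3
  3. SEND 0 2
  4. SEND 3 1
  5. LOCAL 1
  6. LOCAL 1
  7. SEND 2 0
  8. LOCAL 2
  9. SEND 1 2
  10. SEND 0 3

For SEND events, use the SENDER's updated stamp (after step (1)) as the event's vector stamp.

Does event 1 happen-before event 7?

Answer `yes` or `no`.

Answer: yes

Derivation:
Initial: VV[0]=[0, 0, 0, 0]
Initial: VV[1]=[0, 0, 0, 0]
Initial: VV[2]=[0, 0, 0, 0]
Initial: VV[3]=[0, 0, 0, 0]
Event 1: SEND 0->3: VV[0][0]++ -> VV[0]=[1, 0, 0, 0], msg_vec=[1, 0, 0, 0]; VV[3]=max(VV[3],msg_vec) then VV[3][3]++ -> VV[3]=[1, 0, 0, 1]
Event 2: LOCAL 3: VV[3][3]++ -> VV[3]=[1, 0, 0, 2]
Event 3: SEND 0->2: VV[0][0]++ -> VV[0]=[2, 0, 0, 0], msg_vec=[2, 0, 0, 0]; VV[2]=max(VV[2],msg_vec) then VV[2][2]++ -> VV[2]=[2, 0, 1, 0]
Event 4: SEND 3->1: VV[3][3]++ -> VV[3]=[1, 0, 0, 3], msg_vec=[1, 0, 0, 3]; VV[1]=max(VV[1],msg_vec) then VV[1][1]++ -> VV[1]=[1, 1, 0, 3]
Event 5: LOCAL 1: VV[1][1]++ -> VV[1]=[1, 2, 0, 3]
Event 6: LOCAL 1: VV[1][1]++ -> VV[1]=[1, 3, 0, 3]
Event 7: SEND 2->0: VV[2][2]++ -> VV[2]=[2, 0, 2, 0], msg_vec=[2, 0, 2, 0]; VV[0]=max(VV[0],msg_vec) then VV[0][0]++ -> VV[0]=[3, 0, 2, 0]
Event 8: LOCAL 2: VV[2][2]++ -> VV[2]=[2, 0, 3, 0]
Event 9: SEND 1->2: VV[1][1]++ -> VV[1]=[1, 4, 0, 3], msg_vec=[1, 4, 0, 3]; VV[2]=max(VV[2],msg_vec) then VV[2][2]++ -> VV[2]=[2, 4, 4, 3]
Event 10: SEND 0->3: VV[0][0]++ -> VV[0]=[4, 0, 2, 0], msg_vec=[4, 0, 2, 0]; VV[3]=max(VV[3],msg_vec) then VV[3][3]++ -> VV[3]=[4, 0, 2, 4]
Event 1 stamp: [1, 0, 0, 0]
Event 7 stamp: [2, 0, 2, 0]
[1, 0, 0, 0] <= [2, 0, 2, 0]? True. Equal? False. Happens-before: True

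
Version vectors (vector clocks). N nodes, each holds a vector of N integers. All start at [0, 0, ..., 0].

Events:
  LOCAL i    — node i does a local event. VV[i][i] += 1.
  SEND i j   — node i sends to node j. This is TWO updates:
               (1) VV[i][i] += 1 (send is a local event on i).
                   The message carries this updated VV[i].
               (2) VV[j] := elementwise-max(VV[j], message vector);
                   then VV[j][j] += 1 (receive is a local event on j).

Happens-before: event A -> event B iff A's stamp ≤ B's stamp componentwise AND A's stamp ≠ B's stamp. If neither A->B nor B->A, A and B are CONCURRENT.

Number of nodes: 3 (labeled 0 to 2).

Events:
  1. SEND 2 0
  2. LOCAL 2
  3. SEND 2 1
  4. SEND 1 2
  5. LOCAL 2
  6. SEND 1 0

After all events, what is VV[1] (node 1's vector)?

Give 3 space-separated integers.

Answer: 0 3 3

Derivation:
Initial: VV[0]=[0, 0, 0]
Initial: VV[1]=[0, 0, 0]
Initial: VV[2]=[0, 0, 0]
Event 1: SEND 2->0: VV[2][2]++ -> VV[2]=[0, 0, 1], msg_vec=[0, 0, 1]; VV[0]=max(VV[0],msg_vec) then VV[0][0]++ -> VV[0]=[1, 0, 1]
Event 2: LOCAL 2: VV[2][2]++ -> VV[2]=[0, 0, 2]
Event 3: SEND 2->1: VV[2][2]++ -> VV[2]=[0, 0, 3], msg_vec=[0, 0, 3]; VV[1]=max(VV[1],msg_vec) then VV[1][1]++ -> VV[1]=[0, 1, 3]
Event 4: SEND 1->2: VV[1][1]++ -> VV[1]=[0, 2, 3], msg_vec=[0, 2, 3]; VV[2]=max(VV[2],msg_vec) then VV[2][2]++ -> VV[2]=[0, 2, 4]
Event 5: LOCAL 2: VV[2][2]++ -> VV[2]=[0, 2, 5]
Event 6: SEND 1->0: VV[1][1]++ -> VV[1]=[0, 3, 3], msg_vec=[0, 3, 3]; VV[0]=max(VV[0],msg_vec) then VV[0][0]++ -> VV[0]=[2, 3, 3]
Final vectors: VV[0]=[2, 3, 3]; VV[1]=[0, 3, 3]; VV[2]=[0, 2, 5]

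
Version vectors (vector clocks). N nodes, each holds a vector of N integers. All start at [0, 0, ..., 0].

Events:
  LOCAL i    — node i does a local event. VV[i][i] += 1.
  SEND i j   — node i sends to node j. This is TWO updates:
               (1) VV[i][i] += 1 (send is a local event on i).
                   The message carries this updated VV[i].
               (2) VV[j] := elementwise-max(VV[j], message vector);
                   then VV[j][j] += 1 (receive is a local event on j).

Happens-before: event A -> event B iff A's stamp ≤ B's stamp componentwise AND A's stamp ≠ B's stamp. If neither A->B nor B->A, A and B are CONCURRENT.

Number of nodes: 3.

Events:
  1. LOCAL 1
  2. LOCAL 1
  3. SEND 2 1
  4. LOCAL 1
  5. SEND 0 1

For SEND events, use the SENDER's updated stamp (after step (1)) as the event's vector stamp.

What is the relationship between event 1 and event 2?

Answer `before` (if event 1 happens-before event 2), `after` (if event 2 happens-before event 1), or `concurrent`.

Initial: VV[0]=[0, 0, 0]
Initial: VV[1]=[0, 0, 0]
Initial: VV[2]=[0, 0, 0]
Event 1: LOCAL 1: VV[1][1]++ -> VV[1]=[0, 1, 0]
Event 2: LOCAL 1: VV[1][1]++ -> VV[1]=[0, 2, 0]
Event 3: SEND 2->1: VV[2][2]++ -> VV[2]=[0, 0, 1], msg_vec=[0, 0, 1]; VV[1]=max(VV[1],msg_vec) then VV[1][1]++ -> VV[1]=[0, 3, 1]
Event 4: LOCAL 1: VV[1][1]++ -> VV[1]=[0, 4, 1]
Event 5: SEND 0->1: VV[0][0]++ -> VV[0]=[1, 0, 0], msg_vec=[1, 0, 0]; VV[1]=max(VV[1],msg_vec) then VV[1][1]++ -> VV[1]=[1, 5, 1]
Event 1 stamp: [0, 1, 0]
Event 2 stamp: [0, 2, 0]
[0, 1, 0] <= [0, 2, 0]? True
[0, 2, 0] <= [0, 1, 0]? False
Relation: before

Answer: before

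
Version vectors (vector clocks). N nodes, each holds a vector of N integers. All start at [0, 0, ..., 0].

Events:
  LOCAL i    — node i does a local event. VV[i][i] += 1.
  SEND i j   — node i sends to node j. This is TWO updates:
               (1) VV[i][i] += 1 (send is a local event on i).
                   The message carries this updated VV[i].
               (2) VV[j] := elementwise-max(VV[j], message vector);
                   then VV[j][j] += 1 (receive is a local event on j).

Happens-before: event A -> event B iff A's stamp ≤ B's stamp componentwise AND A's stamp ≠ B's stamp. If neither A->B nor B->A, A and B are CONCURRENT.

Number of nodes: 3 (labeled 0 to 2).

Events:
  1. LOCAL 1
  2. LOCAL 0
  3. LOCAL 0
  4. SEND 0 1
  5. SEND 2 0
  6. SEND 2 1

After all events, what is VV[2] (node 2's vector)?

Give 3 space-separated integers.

Initial: VV[0]=[0, 0, 0]
Initial: VV[1]=[0, 0, 0]
Initial: VV[2]=[0, 0, 0]
Event 1: LOCAL 1: VV[1][1]++ -> VV[1]=[0, 1, 0]
Event 2: LOCAL 0: VV[0][0]++ -> VV[0]=[1, 0, 0]
Event 3: LOCAL 0: VV[0][0]++ -> VV[0]=[2, 0, 0]
Event 4: SEND 0->1: VV[0][0]++ -> VV[0]=[3, 0, 0], msg_vec=[3, 0, 0]; VV[1]=max(VV[1],msg_vec) then VV[1][1]++ -> VV[1]=[3, 2, 0]
Event 5: SEND 2->0: VV[2][2]++ -> VV[2]=[0, 0, 1], msg_vec=[0, 0, 1]; VV[0]=max(VV[0],msg_vec) then VV[0][0]++ -> VV[0]=[4, 0, 1]
Event 6: SEND 2->1: VV[2][2]++ -> VV[2]=[0, 0, 2], msg_vec=[0, 0, 2]; VV[1]=max(VV[1],msg_vec) then VV[1][1]++ -> VV[1]=[3, 3, 2]
Final vectors: VV[0]=[4, 0, 1]; VV[1]=[3, 3, 2]; VV[2]=[0, 0, 2]

Answer: 0 0 2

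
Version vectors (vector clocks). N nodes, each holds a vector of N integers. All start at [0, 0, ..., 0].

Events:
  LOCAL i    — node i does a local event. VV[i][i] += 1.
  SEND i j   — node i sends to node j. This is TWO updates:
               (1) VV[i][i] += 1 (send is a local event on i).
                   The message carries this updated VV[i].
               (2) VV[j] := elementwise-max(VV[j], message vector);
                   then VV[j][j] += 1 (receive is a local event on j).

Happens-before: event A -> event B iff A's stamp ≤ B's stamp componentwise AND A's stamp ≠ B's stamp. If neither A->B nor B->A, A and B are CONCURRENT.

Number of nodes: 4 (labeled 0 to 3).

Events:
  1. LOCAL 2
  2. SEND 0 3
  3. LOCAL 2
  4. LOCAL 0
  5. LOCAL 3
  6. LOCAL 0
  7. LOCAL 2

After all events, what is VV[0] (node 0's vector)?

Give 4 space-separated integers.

Answer: 3 0 0 0

Derivation:
Initial: VV[0]=[0, 0, 0, 0]
Initial: VV[1]=[0, 0, 0, 0]
Initial: VV[2]=[0, 0, 0, 0]
Initial: VV[3]=[0, 0, 0, 0]
Event 1: LOCAL 2: VV[2][2]++ -> VV[2]=[0, 0, 1, 0]
Event 2: SEND 0->3: VV[0][0]++ -> VV[0]=[1, 0, 0, 0], msg_vec=[1, 0, 0, 0]; VV[3]=max(VV[3],msg_vec) then VV[3][3]++ -> VV[3]=[1, 0, 0, 1]
Event 3: LOCAL 2: VV[2][2]++ -> VV[2]=[0, 0, 2, 0]
Event 4: LOCAL 0: VV[0][0]++ -> VV[0]=[2, 0, 0, 0]
Event 5: LOCAL 3: VV[3][3]++ -> VV[3]=[1, 0, 0, 2]
Event 6: LOCAL 0: VV[0][0]++ -> VV[0]=[3, 0, 0, 0]
Event 7: LOCAL 2: VV[2][2]++ -> VV[2]=[0, 0, 3, 0]
Final vectors: VV[0]=[3, 0, 0, 0]; VV[1]=[0, 0, 0, 0]; VV[2]=[0, 0, 3, 0]; VV[3]=[1, 0, 0, 2]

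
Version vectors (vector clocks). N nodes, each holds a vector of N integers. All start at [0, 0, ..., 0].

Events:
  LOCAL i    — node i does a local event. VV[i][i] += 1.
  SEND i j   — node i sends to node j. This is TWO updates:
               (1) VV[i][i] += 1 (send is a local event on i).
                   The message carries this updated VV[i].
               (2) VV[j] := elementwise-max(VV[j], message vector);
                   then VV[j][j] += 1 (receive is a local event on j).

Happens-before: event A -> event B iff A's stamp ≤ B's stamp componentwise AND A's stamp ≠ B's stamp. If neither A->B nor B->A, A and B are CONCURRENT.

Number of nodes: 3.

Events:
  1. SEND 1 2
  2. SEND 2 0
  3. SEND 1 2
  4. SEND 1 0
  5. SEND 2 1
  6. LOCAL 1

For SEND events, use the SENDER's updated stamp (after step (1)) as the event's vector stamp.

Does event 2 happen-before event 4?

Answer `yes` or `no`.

Answer: no

Derivation:
Initial: VV[0]=[0, 0, 0]
Initial: VV[1]=[0, 0, 0]
Initial: VV[2]=[0, 0, 0]
Event 1: SEND 1->2: VV[1][1]++ -> VV[1]=[0, 1, 0], msg_vec=[0, 1, 0]; VV[2]=max(VV[2],msg_vec) then VV[2][2]++ -> VV[2]=[0, 1, 1]
Event 2: SEND 2->0: VV[2][2]++ -> VV[2]=[0, 1, 2], msg_vec=[0, 1, 2]; VV[0]=max(VV[0],msg_vec) then VV[0][0]++ -> VV[0]=[1, 1, 2]
Event 3: SEND 1->2: VV[1][1]++ -> VV[1]=[0, 2, 0], msg_vec=[0, 2, 0]; VV[2]=max(VV[2],msg_vec) then VV[2][2]++ -> VV[2]=[0, 2, 3]
Event 4: SEND 1->0: VV[1][1]++ -> VV[1]=[0, 3, 0], msg_vec=[0, 3, 0]; VV[0]=max(VV[0],msg_vec) then VV[0][0]++ -> VV[0]=[2, 3, 2]
Event 5: SEND 2->1: VV[2][2]++ -> VV[2]=[0, 2, 4], msg_vec=[0, 2, 4]; VV[1]=max(VV[1],msg_vec) then VV[1][1]++ -> VV[1]=[0, 4, 4]
Event 6: LOCAL 1: VV[1][1]++ -> VV[1]=[0, 5, 4]
Event 2 stamp: [0, 1, 2]
Event 4 stamp: [0, 3, 0]
[0, 1, 2] <= [0, 3, 0]? False. Equal? False. Happens-before: False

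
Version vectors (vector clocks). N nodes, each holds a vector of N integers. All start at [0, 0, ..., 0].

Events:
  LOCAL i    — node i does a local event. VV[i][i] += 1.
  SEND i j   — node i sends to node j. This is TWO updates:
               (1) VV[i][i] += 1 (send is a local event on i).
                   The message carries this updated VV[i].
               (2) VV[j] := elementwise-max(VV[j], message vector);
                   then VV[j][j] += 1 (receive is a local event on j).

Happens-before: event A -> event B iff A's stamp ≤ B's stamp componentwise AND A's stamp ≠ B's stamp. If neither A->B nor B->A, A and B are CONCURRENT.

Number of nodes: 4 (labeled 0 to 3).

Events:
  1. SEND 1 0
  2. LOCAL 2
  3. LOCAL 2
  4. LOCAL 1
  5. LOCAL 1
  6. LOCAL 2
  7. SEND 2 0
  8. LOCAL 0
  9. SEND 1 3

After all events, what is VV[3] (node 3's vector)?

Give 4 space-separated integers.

Initial: VV[0]=[0, 0, 0, 0]
Initial: VV[1]=[0, 0, 0, 0]
Initial: VV[2]=[0, 0, 0, 0]
Initial: VV[3]=[0, 0, 0, 0]
Event 1: SEND 1->0: VV[1][1]++ -> VV[1]=[0, 1, 0, 0], msg_vec=[0, 1, 0, 0]; VV[0]=max(VV[0],msg_vec) then VV[0][0]++ -> VV[0]=[1, 1, 0, 0]
Event 2: LOCAL 2: VV[2][2]++ -> VV[2]=[0, 0, 1, 0]
Event 3: LOCAL 2: VV[2][2]++ -> VV[2]=[0, 0, 2, 0]
Event 4: LOCAL 1: VV[1][1]++ -> VV[1]=[0, 2, 0, 0]
Event 5: LOCAL 1: VV[1][1]++ -> VV[1]=[0, 3, 0, 0]
Event 6: LOCAL 2: VV[2][2]++ -> VV[2]=[0, 0, 3, 0]
Event 7: SEND 2->0: VV[2][2]++ -> VV[2]=[0, 0, 4, 0], msg_vec=[0, 0, 4, 0]; VV[0]=max(VV[0],msg_vec) then VV[0][0]++ -> VV[0]=[2, 1, 4, 0]
Event 8: LOCAL 0: VV[0][0]++ -> VV[0]=[3, 1, 4, 0]
Event 9: SEND 1->3: VV[1][1]++ -> VV[1]=[0, 4, 0, 0], msg_vec=[0, 4, 0, 0]; VV[3]=max(VV[3],msg_vec) then VV[3][3]++ -> VV[3]=[0, 4, 0, 1]
Final vectors: VV[0]=[3, 1, 4, 0]; VV[1]=[0, 4, 0, 0]; VV[2]=[0, 0, 4, 0]; VV[3]=[0, 4, 0, 1]

Answer: 0 4 0 1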